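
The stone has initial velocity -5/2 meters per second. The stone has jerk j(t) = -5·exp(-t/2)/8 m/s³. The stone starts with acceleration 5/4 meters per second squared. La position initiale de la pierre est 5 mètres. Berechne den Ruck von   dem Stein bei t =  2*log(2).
Aus der Gleichung für den Ruck j(t) = -5·exp(-t/2)/8, setzen wir t = 2*log(2) ein und erhalten j = -5/16.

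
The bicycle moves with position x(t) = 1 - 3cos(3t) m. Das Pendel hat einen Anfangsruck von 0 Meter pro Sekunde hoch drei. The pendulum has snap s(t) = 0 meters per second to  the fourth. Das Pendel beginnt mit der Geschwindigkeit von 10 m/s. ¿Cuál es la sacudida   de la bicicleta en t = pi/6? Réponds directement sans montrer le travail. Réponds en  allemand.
Bei t = pi/6, j = -81.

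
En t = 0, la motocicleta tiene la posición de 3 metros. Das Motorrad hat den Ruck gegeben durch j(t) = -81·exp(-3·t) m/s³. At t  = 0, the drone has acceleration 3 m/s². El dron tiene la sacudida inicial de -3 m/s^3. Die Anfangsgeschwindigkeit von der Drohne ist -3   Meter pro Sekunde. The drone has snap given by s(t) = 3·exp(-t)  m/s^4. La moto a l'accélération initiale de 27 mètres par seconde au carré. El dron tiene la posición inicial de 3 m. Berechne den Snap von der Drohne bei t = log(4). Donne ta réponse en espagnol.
Usando s(t) = 3·exp(-t) y sustituyendo t = log(4), encontramos s = 3/4.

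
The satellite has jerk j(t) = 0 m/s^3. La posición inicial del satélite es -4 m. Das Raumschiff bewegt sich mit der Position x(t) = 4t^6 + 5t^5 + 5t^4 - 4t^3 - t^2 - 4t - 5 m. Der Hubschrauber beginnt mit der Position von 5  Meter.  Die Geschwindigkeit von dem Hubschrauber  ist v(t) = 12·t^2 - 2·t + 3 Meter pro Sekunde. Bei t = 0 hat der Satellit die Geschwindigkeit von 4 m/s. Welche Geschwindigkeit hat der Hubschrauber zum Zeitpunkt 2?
Mit v(t) = 12·t^2 - 2·t + 3 und Einsetzen von t = 2, finden wir v = 47.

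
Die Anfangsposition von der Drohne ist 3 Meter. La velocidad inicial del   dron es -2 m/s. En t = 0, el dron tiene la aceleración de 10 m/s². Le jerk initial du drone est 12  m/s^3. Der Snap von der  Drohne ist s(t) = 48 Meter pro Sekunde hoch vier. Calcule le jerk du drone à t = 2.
Nous devons trouver la primitive de notre équation du snap s(t) = 48 1 fois. La primitive du snap, avec j(0) = 12, donne le jerk: j(t) = 48·t + 12. De l'équation du jerk j(t) = 48·t + 12, nous substituons t = 2 pour obtenir j = 108.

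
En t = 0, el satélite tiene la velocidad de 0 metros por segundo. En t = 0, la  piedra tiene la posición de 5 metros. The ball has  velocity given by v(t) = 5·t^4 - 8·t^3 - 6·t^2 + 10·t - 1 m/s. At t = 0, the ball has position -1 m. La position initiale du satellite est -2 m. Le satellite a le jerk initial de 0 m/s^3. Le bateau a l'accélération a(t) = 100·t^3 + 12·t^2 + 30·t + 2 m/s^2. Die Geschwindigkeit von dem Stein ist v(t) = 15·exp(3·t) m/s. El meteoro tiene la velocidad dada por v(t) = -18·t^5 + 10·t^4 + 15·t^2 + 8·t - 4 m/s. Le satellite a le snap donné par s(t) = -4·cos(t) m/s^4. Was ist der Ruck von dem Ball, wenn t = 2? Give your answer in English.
We must differentiate our velocity equation v(t) = 5·t^4 - 8·t^3 - 6·t^2 + 10·t - 1 2 times. Differentiating velocity, we get acceleration: a(t) = 20·t^3 - 24·t^2 - 12·t + 10. Differentiating acceleration, we get jerk: j(t) = 60·t^2 - 48·t - 12. From the given jerk equation j(t) = 60·t^2 - 48·t - 12, we substitute t = 2 to get j = 132.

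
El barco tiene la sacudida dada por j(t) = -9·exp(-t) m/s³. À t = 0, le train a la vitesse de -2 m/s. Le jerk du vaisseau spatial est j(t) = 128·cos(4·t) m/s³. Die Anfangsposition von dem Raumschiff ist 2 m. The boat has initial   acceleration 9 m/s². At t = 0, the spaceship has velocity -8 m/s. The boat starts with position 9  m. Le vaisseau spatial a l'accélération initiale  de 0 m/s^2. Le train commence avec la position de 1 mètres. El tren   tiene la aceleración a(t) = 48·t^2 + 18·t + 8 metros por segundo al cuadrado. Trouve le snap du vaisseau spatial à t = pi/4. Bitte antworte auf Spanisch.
Partiendo de la sacudida j(t) = 128·cos(4·t), tomamos 1 derivada. La derivada de la sacudida da el snap: s(t) = -512·sin(4·t). Tenemos el snap s(t) = -512·sin(4·t). Sustituyendo t = pi/4: s(pi/4) = 0.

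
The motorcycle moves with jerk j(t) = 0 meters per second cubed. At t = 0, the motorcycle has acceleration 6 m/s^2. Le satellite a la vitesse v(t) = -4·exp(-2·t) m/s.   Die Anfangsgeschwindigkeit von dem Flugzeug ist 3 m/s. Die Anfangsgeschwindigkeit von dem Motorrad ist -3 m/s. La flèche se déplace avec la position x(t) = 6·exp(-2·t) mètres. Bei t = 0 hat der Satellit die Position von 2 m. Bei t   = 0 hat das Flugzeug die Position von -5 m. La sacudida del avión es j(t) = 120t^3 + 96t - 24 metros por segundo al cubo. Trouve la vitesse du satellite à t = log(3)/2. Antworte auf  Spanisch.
De la ecuación de la velocidad v(t) = -4·exp(-2·t), sustituimos t = log(3)/2 para obtener v = -4/3.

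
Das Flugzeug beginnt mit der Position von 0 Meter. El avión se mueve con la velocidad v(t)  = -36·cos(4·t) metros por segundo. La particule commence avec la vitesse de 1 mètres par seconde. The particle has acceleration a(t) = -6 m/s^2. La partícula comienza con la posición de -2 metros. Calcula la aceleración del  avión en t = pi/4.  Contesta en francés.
Pour résoudre ceci, nous devons prendre 1 dérivée de notre équation de la vitesse v(t) = -36·cos(4·t). En prenant d/dt de v(t), nous trouvons a(t) = 144·sin(4·t). En utilisant a(t) = 144·sin(4·t) et en substituant t = pi/4, nous trouvons a = 0.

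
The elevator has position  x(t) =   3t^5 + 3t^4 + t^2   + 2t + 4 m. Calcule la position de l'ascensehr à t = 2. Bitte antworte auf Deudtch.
Aus der Gleichung für die Position x(t) = 3·t^5 + 3·t^4 + t^2 + 2·t + 4, setzen wir t = 2 ein und erhalten x = 156.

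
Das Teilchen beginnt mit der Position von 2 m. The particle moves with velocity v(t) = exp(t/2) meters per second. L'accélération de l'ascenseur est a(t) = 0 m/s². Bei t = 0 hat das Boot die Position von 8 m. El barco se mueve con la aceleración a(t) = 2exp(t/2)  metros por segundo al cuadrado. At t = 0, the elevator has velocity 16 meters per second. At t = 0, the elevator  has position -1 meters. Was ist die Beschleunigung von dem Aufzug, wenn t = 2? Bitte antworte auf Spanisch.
Usando a(t) = 0 y sustituyendo t = 2, encontramos a = 0.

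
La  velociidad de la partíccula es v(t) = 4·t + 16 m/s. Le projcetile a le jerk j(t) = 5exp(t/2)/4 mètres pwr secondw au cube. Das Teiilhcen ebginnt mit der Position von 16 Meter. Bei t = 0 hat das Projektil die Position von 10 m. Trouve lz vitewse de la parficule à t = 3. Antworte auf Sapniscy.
De la ecuación de la velocidad v(t) = 4·t + 16, sustituimos t = 3 para obtener v = 28.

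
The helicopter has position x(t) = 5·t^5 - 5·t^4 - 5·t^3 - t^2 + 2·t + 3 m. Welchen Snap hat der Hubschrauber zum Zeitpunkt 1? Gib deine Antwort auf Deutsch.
Ausgehend von der Position x(t) = 5·t^5 - 5·t^4 - 5·t^3 - t^2 + 2·t + 3, nehmen wir 4 Ableitungen. Durch Ableiten von der Position erhalten wir die Geschwindigkeit: v(t) = 25·t^4 - 20·t^3 - 15·t^2 - 2·t + 2. Mit d/dt von v(t) finden wir a(t) = 100·t^3 - 60·t^2 - 30·t - 2. Die Ableitung von der Beschleunigung ergibt den Ruck: j(t) = 300·t^2 - 120·t - 30. Die Ableitung von dem Ruck ergibt den Snap: s(t) = 600·t - 120. Aus der Gleichung für den Snap s(t) = 600·t - 120, setzen wir t = 1 ein und erhalten s = 480.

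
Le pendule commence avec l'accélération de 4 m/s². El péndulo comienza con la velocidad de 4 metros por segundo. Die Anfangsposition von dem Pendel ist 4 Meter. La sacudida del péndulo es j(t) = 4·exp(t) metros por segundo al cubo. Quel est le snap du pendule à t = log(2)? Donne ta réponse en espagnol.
Para resolver esto, necesitamos tomar 1 derivada de nuestra ecuación de la sacudida j(t) = 4·exp(t). Tomando d/dt de j(t), encontramos s(t) = 4·exp(t). Tenemos el snap s(t) = 4·exp(t). Sustituyendo t = log(2): s(log(2)) = 8.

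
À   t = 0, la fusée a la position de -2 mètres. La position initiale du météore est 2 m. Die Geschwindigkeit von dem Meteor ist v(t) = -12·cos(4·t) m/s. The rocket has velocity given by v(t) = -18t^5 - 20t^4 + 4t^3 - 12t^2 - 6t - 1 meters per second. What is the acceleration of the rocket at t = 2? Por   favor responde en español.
Para resolver esto, necesitamos tomar 1 derivada de nuestra ecuación de la velocidad v(t) = -18·t^5 - 20·t^4 + 4·t^3 - 12·t^2 - 6·t - 1. Tomando d/dt de v(t), encontramos a(t) = -90·t^4 - 80·t^3 + 12·t^2 - 24·t - 6. Usando a(t) = -90·t^4 - 80·t^3 + 12·t^2 - 24·t - 6 y sustituyendo t = 2, encontramos a = -2086.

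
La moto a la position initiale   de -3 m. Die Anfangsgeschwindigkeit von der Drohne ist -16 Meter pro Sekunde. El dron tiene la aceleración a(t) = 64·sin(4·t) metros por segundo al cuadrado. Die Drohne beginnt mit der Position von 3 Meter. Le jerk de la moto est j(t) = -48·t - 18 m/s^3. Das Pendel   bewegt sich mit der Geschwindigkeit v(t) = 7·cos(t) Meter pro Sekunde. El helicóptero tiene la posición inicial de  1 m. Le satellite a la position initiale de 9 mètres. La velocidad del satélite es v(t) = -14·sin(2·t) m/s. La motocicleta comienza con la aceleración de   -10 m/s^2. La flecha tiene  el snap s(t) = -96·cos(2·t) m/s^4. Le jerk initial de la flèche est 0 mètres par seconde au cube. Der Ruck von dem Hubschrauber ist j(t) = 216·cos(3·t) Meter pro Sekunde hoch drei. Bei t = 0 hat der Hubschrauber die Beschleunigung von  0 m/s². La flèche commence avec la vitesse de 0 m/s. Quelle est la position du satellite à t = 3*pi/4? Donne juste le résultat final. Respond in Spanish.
En t = 3*pi/4, x = 2.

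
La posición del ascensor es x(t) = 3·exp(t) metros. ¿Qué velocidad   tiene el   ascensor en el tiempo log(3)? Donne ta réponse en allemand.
Wir müssen unsere Gleichung für die Position x(t) = 3·exp(t) 1-mal ableiten. Die Ableitung von der Position ergibt die Geschwindigkeit: v(t) = 3·exp(t). Aus der Gleichung für die Geschwindigkeit v(t) = 3·exp(t), setzen wir t = log(3) ein und erhalten v = 9.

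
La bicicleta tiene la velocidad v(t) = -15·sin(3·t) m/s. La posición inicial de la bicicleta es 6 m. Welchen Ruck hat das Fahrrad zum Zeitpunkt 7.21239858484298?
Ausgehend von der Geschwindigkeit v(t) = -15·sin(3·t), nehmen wir 2 Ableitungen. Durch Ableiten von der Geschwindigkeit erhalten wir die Beschleunigung: a(t) = -45·cos(3·t). Mit d/dt von a(t) finden wir j(t) = 135·sin(3·t). Wir haben den Ruck j(t) = 135·sin(3·t). Durch Einsetzen von t = 7.21239858484298: j(7.21239858484298) = 46.7921192507344.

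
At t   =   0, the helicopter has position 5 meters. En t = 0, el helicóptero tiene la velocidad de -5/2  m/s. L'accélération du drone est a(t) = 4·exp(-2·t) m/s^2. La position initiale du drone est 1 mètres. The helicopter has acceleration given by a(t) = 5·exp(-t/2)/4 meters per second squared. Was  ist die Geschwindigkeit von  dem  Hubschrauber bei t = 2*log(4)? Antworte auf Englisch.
We must find the antiderivative of our acceleration equation a(t) = 5·exp(-t/2)/4 1 time. Integrating acceleration and using the initial condition v(0) = -5/2, we get v(t) = -5·exp(-t/2)/2. We have velocity v(t) = -5·exp(-t/2)/2. Substituting t = 2*log(4): v(2*log(4)) = -5/8.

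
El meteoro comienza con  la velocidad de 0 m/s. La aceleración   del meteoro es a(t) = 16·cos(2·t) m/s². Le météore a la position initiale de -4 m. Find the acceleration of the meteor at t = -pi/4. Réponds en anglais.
From the given acceleration equation a(t) = 16·cos(2·t), we substitute t = -pi/4 to get a = 0.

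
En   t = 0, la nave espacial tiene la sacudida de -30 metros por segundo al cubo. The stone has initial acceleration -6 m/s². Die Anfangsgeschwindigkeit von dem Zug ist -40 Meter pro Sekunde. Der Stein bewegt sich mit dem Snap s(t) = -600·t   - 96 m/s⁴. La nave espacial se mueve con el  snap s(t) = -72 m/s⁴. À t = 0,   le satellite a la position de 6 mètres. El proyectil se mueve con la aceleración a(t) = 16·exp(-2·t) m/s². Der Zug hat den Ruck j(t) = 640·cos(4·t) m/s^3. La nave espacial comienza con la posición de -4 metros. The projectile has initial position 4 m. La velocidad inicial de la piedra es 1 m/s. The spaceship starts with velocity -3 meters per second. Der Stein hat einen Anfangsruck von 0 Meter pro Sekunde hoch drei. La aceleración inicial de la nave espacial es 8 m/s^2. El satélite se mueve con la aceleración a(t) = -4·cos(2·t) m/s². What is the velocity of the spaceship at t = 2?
Starting from snap s(t) = -72, we take 3 antiderivatives. Integrating snap and using the initial condition j(0) = -30, we get j(t) = -72·t - 30. The antiderivative of jerk is acceleration. Using a(0) = 8, we get a(t) = -36·t^2 - 30·t + 8. The antiderivative of acceleration is velocity. Using v(0) = -3, we get v(t) = -12·t^3 - 15·t^2 + 8·t - 3. We have velocity v(t) = -12·t^3 - 15·t^2 + 8·t - 3. Substituting t = 2: v(2) = -143.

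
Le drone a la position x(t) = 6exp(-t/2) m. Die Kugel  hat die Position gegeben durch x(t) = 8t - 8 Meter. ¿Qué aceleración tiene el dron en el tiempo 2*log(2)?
Para resolver esto, necesitamos tomar 2 derivadas de nuestra ecuación de la posición x(t) = 6·exp(-t/2). Tomando d/dt de x(t), encontramos v(t) = -3·exp(-t/2). Tomando d/dt de v(t), encontramos a(t) = 3·exp(-t/2)/2. De la ecuación de la aceleración a(t) = 3·exp(-t/2)/2, sustituimos t = 2*log(2) para obtener a = 3/4.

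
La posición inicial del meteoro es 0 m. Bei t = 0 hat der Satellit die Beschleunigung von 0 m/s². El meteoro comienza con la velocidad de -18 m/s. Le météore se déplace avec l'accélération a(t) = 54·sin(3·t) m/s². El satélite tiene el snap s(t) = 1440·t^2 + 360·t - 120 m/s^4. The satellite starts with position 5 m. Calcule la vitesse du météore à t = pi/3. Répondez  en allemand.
Wir müssen unsere Gleichung für die Beschleunigung a(t) = 54·sin(3·t) 1-mal integrieren. Die Stammfunktion von der Beschleunigung, mit v(0) = -18, ergibt die Geschwindigkeit: v(t) = -18·cos(3·t). Wir haben die Geschwindigkeit v(t) = -18·cos(3·t). Durch Einsetzen von t = pi/3: v(pi/3) = 18.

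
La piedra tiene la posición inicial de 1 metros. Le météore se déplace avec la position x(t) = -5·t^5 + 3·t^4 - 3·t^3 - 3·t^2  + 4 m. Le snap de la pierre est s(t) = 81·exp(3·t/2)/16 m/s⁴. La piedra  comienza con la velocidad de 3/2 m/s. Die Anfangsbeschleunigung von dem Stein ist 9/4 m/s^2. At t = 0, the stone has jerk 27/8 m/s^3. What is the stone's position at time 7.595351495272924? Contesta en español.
Debemos encontrar la antiderivada de nuestra ecuación del snap s(t) = 81·exp(3·t/2)/16 4 veces. Integrando el snap y usando la condición inicial j(0) = 27/8, obtenemos j(t) = 27·exp(3·t/2)/8. La antiderivada de la sacudida, con a(0) = 9/4, da la aceleración: a(t) = 9·exp(3·t/2)/4. La integral de la aceleración, con v(0) = 3/2, da la velocidad: v(t) = 3·exp(3·t/2)/2. La integral de la velocidad es la posición. Usando x(0) = 1, obtenemos x(t) = exp(3·t/2). Tenemos la posición x(t) = exp(3·t/2). Sustituyendo t = 7.595351495272924: x(7.595351495272924) = 88701.0710245253.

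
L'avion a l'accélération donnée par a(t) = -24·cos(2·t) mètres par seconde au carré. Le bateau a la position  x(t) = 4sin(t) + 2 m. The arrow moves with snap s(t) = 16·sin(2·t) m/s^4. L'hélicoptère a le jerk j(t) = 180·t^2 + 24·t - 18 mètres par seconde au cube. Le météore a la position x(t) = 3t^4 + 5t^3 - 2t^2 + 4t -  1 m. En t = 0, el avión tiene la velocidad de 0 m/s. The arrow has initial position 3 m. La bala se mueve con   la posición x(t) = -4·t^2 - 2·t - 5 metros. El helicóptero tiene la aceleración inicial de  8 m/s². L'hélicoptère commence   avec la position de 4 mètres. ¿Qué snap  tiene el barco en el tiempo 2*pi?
Partiendo de la posición x(t) = 4·sin(t) + 2, tomamos 4 derivadas. Derivando la posición, obtenemos la velocidad: v(t) = 4·cos(t). La derivada de la velocidad da la aceleración: a(t) = -4·sin(t). Tomando d/dt de a(t), encontramos j(t) = -4·cos(t). Derivando la sacudida, obtenemos el snap: s(t) = 4·sin(t). Usando s(t) = 4·sin(t) y sustituyendo t = 2*pi, encontramos s = 0.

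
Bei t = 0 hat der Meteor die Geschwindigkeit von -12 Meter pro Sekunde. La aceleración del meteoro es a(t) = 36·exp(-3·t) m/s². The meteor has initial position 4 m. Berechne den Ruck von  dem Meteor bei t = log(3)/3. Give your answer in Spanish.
Debemos derivar nuestra ecuación de la aceleración a(t) = 36·exp(-3·t) 1 vez. Derivando la aceleración, obtenemos la sacudida: j(t) = -108·exp(-3·t). Usando j(t) = -108·exp(-3·t) y sustituyendo t = log(3)/3, encontramos j = -36.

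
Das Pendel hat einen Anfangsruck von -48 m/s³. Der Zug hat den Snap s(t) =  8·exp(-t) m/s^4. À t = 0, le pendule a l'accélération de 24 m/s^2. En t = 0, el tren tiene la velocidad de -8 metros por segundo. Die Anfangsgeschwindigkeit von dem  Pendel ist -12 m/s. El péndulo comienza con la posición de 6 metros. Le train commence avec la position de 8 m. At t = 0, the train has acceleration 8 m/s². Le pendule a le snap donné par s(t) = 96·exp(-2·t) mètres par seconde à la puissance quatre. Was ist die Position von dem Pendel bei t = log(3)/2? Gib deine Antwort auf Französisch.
Pour résoudre ceci, nous devons prendre 4 primitives de notre équation du snap s(t) = 96·exp(-2·t). La primitive du snap, avec j(0) = -48, donne le jerk: j(t) = -48·exp(-2·t). En intégrant le jerk et en utilisant la condition initiale a(0) = 24, nous obtenons a(t) = 24·exp(-2·t). En intégrant l'accélération et en utilisant la condition initiale v(0) = -12, nous obtenons v(t) = -12·exp(-2·t). La primitive de la vitesse est la position. En utilisant x(0) = 6, nous obtenons x(t) = 6·exp(-2·t). Nous avons la position x(t) = 6·exp(-2·t). En substituant t = log(3)/2: x(log(3)/2) = 2.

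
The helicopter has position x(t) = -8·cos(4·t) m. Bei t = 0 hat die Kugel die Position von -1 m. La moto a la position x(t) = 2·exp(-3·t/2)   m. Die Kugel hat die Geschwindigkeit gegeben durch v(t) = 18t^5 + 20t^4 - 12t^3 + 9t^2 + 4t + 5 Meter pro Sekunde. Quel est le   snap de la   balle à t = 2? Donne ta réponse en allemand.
Um dies zu lösen, müssen wir 3 Ableitungen unserer Gleichung für die Geschwindigkeit v(t) = 18·t^5 + 20·t^4 - 12·t^3 + 9·t^2 + 4·t + 5 nehmen. Mit d/dt von v(t) finden wir a(t) = 90·t^4 + 80·t^3 - 36·t^2 + 18·t + 4. Mit d/dt von a(t) finden wir j(t) = 360·t^3 + 240·t^2 - 72·t + 18. Die Ableitung von dem Ruck ergibt den Snap: s(t) = 1080·t^2 + 480·t - 72. Wir haben den Snap s(t) = 1080·t^2 + 480·t - 72. Durch Einsetzen von t = 2: s(2) = 5208.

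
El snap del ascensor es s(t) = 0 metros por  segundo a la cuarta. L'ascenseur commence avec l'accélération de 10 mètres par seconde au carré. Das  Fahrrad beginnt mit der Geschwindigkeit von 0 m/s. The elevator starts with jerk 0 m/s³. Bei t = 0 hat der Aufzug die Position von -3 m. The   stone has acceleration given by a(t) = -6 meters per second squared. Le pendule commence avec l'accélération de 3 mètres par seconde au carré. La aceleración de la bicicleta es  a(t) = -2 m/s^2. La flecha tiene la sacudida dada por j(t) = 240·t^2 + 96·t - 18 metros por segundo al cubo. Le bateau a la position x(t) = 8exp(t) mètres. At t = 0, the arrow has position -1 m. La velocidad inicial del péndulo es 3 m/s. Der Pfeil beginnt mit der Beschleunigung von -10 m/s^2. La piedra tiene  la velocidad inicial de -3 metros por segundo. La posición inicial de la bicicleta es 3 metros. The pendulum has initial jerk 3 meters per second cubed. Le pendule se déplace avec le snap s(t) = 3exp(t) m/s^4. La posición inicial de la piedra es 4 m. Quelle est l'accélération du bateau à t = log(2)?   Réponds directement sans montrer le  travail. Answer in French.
a(log(2)) = 16.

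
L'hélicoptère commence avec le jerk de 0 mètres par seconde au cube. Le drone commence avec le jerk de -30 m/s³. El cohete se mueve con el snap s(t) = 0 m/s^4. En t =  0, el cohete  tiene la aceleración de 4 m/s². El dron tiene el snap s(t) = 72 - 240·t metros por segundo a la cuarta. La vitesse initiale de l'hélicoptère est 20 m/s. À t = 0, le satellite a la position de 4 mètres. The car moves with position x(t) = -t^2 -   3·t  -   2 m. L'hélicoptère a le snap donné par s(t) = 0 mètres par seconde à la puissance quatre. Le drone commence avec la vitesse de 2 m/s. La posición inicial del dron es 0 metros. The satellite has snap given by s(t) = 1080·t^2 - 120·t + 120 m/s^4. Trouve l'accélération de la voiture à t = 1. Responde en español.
Debemos derivar nuestra ecuación de la posición x(t) = -t^2 - 3·t - 2 2 veces. La derivada de la posición da la velocidad: v(t) = -2·t - 3. Derivando la velocidad, obtenemos la aceleración: a(t) = -2. De la ecuación de la aceleración a(t) = -2, sustituimos t = 1 para obtener a = -2.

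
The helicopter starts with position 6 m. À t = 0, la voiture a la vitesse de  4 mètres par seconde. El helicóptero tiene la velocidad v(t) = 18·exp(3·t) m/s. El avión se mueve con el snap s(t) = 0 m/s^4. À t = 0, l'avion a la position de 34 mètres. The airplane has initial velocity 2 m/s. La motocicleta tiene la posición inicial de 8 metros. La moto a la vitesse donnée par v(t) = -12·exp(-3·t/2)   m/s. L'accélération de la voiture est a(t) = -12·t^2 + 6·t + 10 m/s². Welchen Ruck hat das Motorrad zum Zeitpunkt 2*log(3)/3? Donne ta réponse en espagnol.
Para resolver esto, necesitamos tomar 2 derivadas de nuestra ecuación de la velocidad v(t) = -12·exp(-3·t/2). Derivando la velocidad, obtenemos la aceleración: a(t) = 18·exp(-3·t/2). Derivando la aceleración, obtenemos la sacudida: j(t) = -27·exp(-3·t/2). Usando j(t) = -27·exp(-3·t/2) y sustituyendo t = 2*log(3)/3, encontramos j = -9.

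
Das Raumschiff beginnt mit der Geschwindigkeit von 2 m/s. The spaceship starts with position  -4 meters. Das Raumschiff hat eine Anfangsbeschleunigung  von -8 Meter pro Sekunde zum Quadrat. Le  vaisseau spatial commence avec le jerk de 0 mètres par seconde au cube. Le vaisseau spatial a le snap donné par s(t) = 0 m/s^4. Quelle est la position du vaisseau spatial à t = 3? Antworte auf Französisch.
Pour résoudre ceci, nous devons prendre 4 intégrales de notre équation du snap s(t) = 0. L'intégrale du snap, avec j(0) = 0, donne le jerk: j(t) = 0. En intégrant le jerk et en utilisant la condition initiale a(0) = -8, nous obtenons a(t) = -8. En prenant ∫a(t)dt et en appliquant v(0) = 2, nous trouvons v(t) = 2 - 8·t. La primitive de la vitesse, avec x(0) = -4, donne la position: x(t) = -4·t^2 + 2·t - 4. De l'équation de la position x(t) = -4·t^2 + 2·t - 4, nous substituons t = 3 pour obtenir x = -34.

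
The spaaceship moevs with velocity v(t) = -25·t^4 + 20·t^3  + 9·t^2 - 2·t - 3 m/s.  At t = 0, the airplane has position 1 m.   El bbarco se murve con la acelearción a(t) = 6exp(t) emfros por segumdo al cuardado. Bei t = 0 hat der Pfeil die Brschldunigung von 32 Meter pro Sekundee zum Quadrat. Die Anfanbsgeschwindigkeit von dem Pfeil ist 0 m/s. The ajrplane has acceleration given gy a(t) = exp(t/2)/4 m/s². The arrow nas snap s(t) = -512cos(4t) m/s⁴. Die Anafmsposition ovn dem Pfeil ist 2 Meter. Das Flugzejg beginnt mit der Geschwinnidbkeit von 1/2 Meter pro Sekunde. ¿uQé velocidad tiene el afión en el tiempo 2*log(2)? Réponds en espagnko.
Partiendo de la aceleración a(t) = exp(t/2)/4, tomamos 1 antiderivada. Integrando la aceleración y usando la condición inicial v(0) = 1/2, obtenemos v(t) = exp(t/2)/2. De la ecuación de la velocidad v(t) = exp(t/2)/2, sustituimos t = 2*log(2) para obtener v = 1.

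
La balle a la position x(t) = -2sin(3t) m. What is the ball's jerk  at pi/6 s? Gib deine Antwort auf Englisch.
To solve this, we need to take 3 derivatives of our position equation x(t) = -2·sin(3·t). The derivative of position gives velocity: v(t) = -6·cos(3·t). Taking d/dt of v(t), we find a(t) = 18·sin(3·t). Differentiating acceleration, we get jerk: j(t) = 54·cos(3·t). We have jerk j(t) = 54·cos(3·t). Substituting t = pi/6: j(pi/6) = 0.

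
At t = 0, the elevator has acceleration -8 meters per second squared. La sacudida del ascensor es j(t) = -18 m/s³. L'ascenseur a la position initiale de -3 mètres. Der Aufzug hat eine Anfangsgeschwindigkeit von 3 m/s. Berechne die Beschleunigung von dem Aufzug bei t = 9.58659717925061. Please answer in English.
We must find the antiderivative of our jerk equation j(t) = -18 1 time. Finding the antiderivative of j(t) and using a(0) = -8: a(t) = -18·t - 8. Using a(t) = -18·t - 8 and substituting t = 9.58659717925061, we find a = -180.558749226511.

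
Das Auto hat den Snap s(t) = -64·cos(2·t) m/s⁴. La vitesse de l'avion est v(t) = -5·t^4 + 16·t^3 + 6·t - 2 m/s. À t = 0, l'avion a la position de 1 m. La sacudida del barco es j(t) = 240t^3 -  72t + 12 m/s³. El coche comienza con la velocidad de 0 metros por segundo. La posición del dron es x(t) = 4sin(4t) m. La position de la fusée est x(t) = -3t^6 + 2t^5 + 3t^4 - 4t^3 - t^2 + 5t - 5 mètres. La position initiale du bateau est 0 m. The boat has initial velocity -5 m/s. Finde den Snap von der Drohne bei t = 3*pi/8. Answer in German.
Um dies zu lösen, müssen wir 4 Ableitungen unserer Gleichung für die Position x(t) = 4·sin(4·t) nehmen. Durch Ableiten von der Position erhalten wir die Geschwindigkeit: v(t) = 16·cos(4·t). Mit d/dt von v(t) finden wir a(t) = -64·sin(4·t). Durch Ableiten von der Beschleunigung erhalten wir den Ruck: j(t) = -256·cos(4·t). Mit d/dt von j(t) finden wir s(t) = 1024·sin(4·t). Wir haben den Snap s(t) = 1024·sin(4·t). Durch Einsetzen von t = 3*pi/8: s(3*pi/8) = -1024.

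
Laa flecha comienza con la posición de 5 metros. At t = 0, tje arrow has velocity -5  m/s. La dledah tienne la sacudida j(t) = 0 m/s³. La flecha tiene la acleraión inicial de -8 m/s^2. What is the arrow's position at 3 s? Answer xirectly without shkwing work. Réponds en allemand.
Bei t = 3, x = -46.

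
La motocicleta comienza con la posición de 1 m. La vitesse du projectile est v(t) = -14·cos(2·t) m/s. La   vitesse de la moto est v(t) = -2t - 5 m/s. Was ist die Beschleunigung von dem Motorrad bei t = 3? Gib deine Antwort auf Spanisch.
Partiendo de la velocidad v(t) = -2·t - 5, tomamos 1 derivada. Derivando la velocidad, obtenemos la aceleración: a(t) = -2. De la ecuación de la aceleración a(t) = -2, sustituimos t = 3 para obtener a = -2.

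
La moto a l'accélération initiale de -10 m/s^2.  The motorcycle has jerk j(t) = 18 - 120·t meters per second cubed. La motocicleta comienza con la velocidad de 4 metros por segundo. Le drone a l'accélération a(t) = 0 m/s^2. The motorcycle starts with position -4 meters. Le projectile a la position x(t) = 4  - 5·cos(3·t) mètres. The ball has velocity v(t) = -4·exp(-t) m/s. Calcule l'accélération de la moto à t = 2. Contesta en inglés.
We need to integrate our jerk equation j(t) = 18 - 120·t 1 time. The antiderivative of jerk, with a(0) = -10, gives acceleration: a(t) = -60·t^2 + 18·t - 10. From the given acceleration equation a(t) = -60·t^2 + 18·t - 10, we substitute t = 2 to get a = -214.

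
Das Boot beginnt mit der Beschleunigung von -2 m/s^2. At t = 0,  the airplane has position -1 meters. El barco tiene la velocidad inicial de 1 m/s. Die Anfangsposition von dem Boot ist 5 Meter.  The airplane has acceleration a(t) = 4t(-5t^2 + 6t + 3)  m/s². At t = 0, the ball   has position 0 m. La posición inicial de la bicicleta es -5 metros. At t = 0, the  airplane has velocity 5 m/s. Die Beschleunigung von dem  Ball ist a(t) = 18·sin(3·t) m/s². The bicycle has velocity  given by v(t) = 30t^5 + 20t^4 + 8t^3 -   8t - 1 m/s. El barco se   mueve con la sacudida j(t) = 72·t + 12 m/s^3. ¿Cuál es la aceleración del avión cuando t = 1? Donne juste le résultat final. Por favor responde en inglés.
a(1) = 16.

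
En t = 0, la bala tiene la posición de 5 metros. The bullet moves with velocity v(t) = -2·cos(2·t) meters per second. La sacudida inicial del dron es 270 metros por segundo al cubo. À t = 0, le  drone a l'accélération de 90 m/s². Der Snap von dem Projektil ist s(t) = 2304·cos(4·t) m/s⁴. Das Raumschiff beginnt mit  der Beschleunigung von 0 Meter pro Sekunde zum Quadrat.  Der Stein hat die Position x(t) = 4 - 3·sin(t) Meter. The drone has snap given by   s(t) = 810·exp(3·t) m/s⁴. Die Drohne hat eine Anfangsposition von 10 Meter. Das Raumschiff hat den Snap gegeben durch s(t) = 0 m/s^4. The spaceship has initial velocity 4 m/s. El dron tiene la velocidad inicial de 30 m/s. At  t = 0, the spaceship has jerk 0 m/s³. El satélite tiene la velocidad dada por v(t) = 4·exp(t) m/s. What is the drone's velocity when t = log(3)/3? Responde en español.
Para resolver esto, necesitamos tomar 3 antiderivadas de nuestra ecuación del snap s(t) = 810·exp(3·t). Integrando el snap y usando la condición inicial j(0) = 270, obtenemos j(t) = 270·exp(3·t). Tomando ∫j(t)dt y aplicando a(0) = 90, encontramos a(t) = 90·exp(3·t). Tomando ∫a(t)dt y aplicando v(0) = 30, encontramos v(t) = 30·exp(3·t). De la ecuación de la velocidad v(t) = 30·exp(3·t), sustituimos t = log(3)/3 para obtener v = 90.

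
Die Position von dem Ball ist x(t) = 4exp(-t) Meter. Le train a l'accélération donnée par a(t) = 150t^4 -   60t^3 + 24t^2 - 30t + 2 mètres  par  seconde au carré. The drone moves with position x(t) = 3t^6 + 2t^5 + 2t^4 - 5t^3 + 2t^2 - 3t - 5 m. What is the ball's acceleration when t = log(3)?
Starting from position x(t) = 4·exp(-t), we take 2 derivatives. Taking d/dt of x(t), we find v(t) = -4·exp(-t). Differentiating velocity, we get acceleration: a(t) = 4·exp(-t). Using a(t) = 4·exp(-t) and substituting t = log(3), we find a = 4/3.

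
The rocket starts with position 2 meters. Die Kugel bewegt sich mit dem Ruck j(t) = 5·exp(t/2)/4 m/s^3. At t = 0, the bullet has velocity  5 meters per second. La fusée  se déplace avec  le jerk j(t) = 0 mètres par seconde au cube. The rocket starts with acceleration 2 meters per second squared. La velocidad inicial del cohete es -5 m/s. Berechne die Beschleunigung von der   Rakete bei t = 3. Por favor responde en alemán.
Wir müssen unsere Gleichung für den Ruck j(t) = 0 1-mal integrieren. Durch Integration von dem Ruck und Verwendung der Anfangsbedingung a(0) = 2, erhalten wir a(t) = 2. Wir haben die Beschleunigung a(t) = 2. Durch Einsetzen von t = 3: a(3) = 2.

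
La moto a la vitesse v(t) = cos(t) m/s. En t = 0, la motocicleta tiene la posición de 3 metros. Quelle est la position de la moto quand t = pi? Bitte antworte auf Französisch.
Nous devons intégrer notre équation de la vitesse v(t) = cos(t) 1 fois. L'intégrale de la vitesse est la position. En utilisant x(0) = 3, nous obtenons x(t) = sin(t) + 3. Nous avons la position x(t) = sin(t) + 3. En substituant t = pi: x(pi) = 3.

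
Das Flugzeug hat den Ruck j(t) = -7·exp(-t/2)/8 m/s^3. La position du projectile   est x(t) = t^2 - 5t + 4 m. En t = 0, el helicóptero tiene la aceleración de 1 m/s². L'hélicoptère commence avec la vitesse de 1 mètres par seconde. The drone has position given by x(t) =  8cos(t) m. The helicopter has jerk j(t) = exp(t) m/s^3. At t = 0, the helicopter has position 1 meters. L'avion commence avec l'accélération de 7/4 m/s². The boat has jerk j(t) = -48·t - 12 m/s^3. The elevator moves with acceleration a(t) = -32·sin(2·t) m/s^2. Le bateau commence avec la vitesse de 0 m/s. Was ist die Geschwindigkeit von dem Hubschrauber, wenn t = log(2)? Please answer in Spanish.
Necesitamos integrar nuestra ecuación de la sacudida j(t) = exp(t) 2 veces. Tomando ∫j(t)dt y aplicando a(0) = 1, encontramos a(t) = exp(t). Integrando la aceleración y usando la condición inicial v(0) = 1, obtenemos v(t) = exp(t). De la ecuación de la velocidad v(t) = exp(t), sustituimos t = log(2) para obtener v = 2.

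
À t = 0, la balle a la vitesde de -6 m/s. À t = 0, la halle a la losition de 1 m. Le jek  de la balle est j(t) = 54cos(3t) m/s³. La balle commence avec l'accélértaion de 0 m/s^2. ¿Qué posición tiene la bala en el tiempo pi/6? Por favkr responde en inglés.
We need to integrate our jerk equation j(t) = 54·cos(3·t) 3 times. The integral of jerk, with a(0) = 0, gives acceleration: a(t) = 18·sin(3·t). Finding the antiderivative of a(t) and using v(0) = -6: v(t) = -6·cos(3·t). Taking ∫v(t)dt and applying x(0) = 1, we find x(t) = 1 - 2·sin(3·t). From the given position equation x(t) = 1 - 2·sin(3·t), we substitute t = pi/6 to get x = -1.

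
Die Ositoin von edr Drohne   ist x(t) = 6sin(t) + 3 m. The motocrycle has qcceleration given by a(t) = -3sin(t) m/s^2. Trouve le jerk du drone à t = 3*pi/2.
En partant de la position x(t) = 6·sin(t) + 3, nous prenons 3 dérivées. En dérivant la position, nous obtenons la vitesse: v(t) = 6·cos(t). La dérivée de la vitesse donne l'accélération: a(t) = -6·sin(t). En dérivant l'accélération, nous obtenons le jerk: j(t) = -6·cos(t). En utilisant j(t) = -6·cos(t) et en substituant t = 3*pi/2, nous trouvons j = 0.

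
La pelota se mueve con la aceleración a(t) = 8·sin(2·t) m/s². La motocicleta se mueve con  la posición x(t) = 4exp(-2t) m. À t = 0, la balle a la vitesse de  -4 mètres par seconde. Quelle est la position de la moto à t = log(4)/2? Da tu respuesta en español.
Tenemos la posición x(t) = 4·exp(-2·t). Sustituyendo t = log(4)/2: x(log(4)/2) = 1.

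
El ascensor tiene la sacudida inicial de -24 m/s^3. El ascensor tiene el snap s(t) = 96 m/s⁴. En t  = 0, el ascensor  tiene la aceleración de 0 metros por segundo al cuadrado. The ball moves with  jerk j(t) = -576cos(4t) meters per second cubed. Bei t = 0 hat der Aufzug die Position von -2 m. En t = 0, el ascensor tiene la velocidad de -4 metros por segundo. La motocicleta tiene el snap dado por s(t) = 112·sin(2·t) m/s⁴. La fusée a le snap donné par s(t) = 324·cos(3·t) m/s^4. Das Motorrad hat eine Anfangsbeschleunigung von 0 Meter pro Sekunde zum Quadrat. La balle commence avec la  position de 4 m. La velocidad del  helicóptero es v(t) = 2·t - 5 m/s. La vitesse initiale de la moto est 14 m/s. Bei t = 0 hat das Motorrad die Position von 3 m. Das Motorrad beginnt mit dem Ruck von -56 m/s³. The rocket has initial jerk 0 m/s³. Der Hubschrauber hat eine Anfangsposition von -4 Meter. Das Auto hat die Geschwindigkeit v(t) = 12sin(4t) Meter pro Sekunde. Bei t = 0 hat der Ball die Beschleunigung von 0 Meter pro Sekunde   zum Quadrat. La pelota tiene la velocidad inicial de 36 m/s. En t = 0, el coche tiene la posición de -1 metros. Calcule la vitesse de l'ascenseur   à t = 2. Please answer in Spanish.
Necesitamos integrar nuestra ecuación del snap s(t) = 96 3 veces. La antiderivada del snap, con j(0) = -24, da la sacudida: j(t) = 96·t - 24. Tomando ∫j(t)dt y aplicando a(0) = 0, encontramos a(t) = 24·t·(2·t - 1). Tomando ∫a(t)dt y aplicando v(0) = -4, encontramos v(t) = 16·t^3 - 12·t^2 - 4. Usando v(t) = 16·t^3 - 12·t^2 - 4 y sustituyendo t = 2, encontramos v = 76.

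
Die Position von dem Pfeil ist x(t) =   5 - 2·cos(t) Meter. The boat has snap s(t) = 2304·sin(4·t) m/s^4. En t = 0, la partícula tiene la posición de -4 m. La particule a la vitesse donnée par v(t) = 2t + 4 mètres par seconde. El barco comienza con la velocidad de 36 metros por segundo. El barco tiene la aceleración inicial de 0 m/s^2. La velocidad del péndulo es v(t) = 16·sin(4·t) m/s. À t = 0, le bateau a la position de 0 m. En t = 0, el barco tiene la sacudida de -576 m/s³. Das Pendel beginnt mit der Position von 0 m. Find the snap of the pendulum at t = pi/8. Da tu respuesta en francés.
Nous devons dériver notre équation de la vitesse v(t) = 16·sin(4·t) 3 fois. En prenant d/dt de v(t), nous trouvons a(t) = 64·cos(4·t). La dérivée de l'accélération donne le jerk: j(t) = -256·sin(4·t). La dérivée du jerk donne le snap: s(t) = -1024·cos(4·t). Nous avons le snap s(t) = -1024·cos(4·t). En substituant t = pi/8: s(pi/8) = 0.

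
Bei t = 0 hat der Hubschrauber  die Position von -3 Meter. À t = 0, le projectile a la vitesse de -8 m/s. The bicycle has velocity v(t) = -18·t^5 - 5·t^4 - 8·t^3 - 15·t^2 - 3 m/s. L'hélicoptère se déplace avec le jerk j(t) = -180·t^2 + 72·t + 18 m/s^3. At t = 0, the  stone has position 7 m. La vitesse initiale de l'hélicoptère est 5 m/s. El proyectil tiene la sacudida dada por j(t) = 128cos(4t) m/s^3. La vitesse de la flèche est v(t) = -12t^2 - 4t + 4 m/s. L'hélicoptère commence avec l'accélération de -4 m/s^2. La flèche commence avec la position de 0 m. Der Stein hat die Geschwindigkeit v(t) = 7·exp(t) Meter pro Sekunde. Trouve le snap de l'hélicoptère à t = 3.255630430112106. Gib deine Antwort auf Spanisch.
Partiendo de la sacudida j(t) = -180·t^2 + 72·t + 18, tomamos 1 derivada. La derivada de la sacudida da el snap: s(t) = 72 - 360·t. Tenemos el snap s(t) = 72 - 360·t. Sustituyendo t = 3.255630430112106: s(3.255630430112106) = -1100.02695484036.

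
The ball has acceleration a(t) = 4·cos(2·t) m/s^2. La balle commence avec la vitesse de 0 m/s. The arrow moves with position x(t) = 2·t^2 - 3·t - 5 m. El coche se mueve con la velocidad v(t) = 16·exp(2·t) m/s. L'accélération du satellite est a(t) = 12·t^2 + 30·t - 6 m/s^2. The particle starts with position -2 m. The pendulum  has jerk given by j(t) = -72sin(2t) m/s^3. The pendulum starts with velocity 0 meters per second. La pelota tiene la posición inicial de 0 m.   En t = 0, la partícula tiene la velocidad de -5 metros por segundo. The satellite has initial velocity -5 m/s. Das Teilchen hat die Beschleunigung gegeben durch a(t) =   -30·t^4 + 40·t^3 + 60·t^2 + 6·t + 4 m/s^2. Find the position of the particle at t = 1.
Starting from acceleration a(t) = -30·t^4 + 40·t^3 + 60·t^2 + 6·t + 4, we take 2 integrals. Finding the integral of a(t) and using v(0) = -5: v(t) = -6·t^5 + 10·t^4 + 20·t^3 + 3·t^2 + 4·t - 5. Finding the integral of v(t) and using x(0) = -2: x(t) = -t^6 + 2·t^5 + 5·t^4 + t^3 + 2·t^2 - 5·t - 2. From the given position equation x(t) = -t^6 + 2·t^5 + 5·t^4 + t^3 + 2·t^2 - 5·t - 2, we substitute t = 1 to get x = 2.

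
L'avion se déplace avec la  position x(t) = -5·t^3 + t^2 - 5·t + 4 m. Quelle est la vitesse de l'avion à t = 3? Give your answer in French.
Pour résoudre ceci, nous devons prendre 1 dérivée de notre équation de la position x(t) = -5·t^3 + t^2 - 5·t + 4. En prenant d/dt de x(t), nous trouvons v(t) = -15·t^2 + 2·t - 5. De l'équation de la vitesse v(t) = -15·t^2 + 2·t - 5, nous substituons t = 3 pour obtenir v = -134.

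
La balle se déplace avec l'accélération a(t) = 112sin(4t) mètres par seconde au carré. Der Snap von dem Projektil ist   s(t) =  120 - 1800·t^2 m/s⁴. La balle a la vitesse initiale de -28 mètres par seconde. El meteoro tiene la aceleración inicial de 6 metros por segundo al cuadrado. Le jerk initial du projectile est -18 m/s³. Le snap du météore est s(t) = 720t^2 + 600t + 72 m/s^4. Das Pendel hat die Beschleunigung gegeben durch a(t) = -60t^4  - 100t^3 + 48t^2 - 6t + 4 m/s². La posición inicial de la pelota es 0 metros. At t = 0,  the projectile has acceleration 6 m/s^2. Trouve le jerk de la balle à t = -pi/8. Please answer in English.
Starting from acceleration a(t) = 112·sin(4·t), we take 1 derivative. Differentiating acceleration, we get jerk: j(t) = 448·cos(4·t). We have jerk j(t) = 448·cos(4·t). Substituting t = -pi/8: j(-pi/8) = 0.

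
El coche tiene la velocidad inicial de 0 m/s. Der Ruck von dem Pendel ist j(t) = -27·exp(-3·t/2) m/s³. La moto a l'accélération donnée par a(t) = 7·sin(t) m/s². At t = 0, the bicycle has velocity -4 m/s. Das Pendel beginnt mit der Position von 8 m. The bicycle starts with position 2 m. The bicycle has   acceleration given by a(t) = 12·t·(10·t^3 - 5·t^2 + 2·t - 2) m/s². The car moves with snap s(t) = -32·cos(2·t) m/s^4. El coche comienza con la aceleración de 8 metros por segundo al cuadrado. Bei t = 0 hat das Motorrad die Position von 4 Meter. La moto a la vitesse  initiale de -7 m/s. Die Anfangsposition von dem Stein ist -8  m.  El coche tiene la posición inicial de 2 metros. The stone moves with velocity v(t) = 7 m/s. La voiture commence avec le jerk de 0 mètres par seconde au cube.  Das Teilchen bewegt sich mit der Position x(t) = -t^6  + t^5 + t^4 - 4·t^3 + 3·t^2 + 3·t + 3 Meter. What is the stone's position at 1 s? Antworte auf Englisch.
To solve this, we need to take 1 integral of our velocity equation v(t) = 7. The antiderivative of velocity is position. Using x(0) = -8, we get x(t) = 7·t - 8. Using x(t) = 7·t - 8 and substituting t = 1, we find x = -1.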